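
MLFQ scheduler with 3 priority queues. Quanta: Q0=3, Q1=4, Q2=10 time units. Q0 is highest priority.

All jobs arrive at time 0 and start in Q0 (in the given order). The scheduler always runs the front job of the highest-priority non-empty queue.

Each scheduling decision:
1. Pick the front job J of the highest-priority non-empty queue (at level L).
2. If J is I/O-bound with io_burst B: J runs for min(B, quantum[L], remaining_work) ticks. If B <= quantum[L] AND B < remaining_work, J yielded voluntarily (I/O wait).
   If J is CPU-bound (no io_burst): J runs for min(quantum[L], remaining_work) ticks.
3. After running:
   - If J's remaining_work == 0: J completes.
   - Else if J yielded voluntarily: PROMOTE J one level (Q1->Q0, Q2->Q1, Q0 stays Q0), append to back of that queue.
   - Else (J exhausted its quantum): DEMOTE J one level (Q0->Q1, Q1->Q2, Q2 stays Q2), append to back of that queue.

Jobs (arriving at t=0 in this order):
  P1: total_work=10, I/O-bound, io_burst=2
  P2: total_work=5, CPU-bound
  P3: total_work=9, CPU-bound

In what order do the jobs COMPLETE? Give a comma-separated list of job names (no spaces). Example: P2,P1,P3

Answer: P1,P2,P3

Derivation:
t=0-2: P1@Q0 runs 2, rem=8, I/O yield, promote→Q0. Q0=[P2,P3,P1] Q1=[] Q2=[]
t=2-5: P2@Q0 runs 3, rem=2, quantum used, demote→Q1. Q0=[P3,P1] Q1=[P2] Q2=[]
t=5-8: P3@Q0 runs 3, rem=6, quantum used, demote→Q1. Q0=[P1] Q1=[P2,P3] Q2=[]
t=8-10: P1@Q0 runs 2, rem=6, I/O yield, promote→Q0. Q0=[P1] Q1=[P2,P3] Q2=[]
t=10-12: P1@Q0 runs 2, rem=4, I/O yield, promote→Q0. Q0=[P1] Q1=[P2,P3] Q2=[]
t=12-14: P1@Q0 runs 2, rem=2, I/O yield, promote→Q0. Q0=[P1] Q1=[P2,P3] Q2=[]
t=14-16: P1@Q0 runs 2, rem=0, completes. Q0=[] Q1=[P2,P3] Q2=[]
t=16-18: P2@Q1 runs 2, rem=0, completes. Q0=[] Q1=[P3] Q2=[]
t=18-22: P3@Q1 runs 4, rem=2, quantum used, demote→Q2. Q0=[] Q1=[] Q2=[P3]
t=22-24: P3@Q2 runs 2, rem=0, completes. Q0=[] Q1=[] Q2=[]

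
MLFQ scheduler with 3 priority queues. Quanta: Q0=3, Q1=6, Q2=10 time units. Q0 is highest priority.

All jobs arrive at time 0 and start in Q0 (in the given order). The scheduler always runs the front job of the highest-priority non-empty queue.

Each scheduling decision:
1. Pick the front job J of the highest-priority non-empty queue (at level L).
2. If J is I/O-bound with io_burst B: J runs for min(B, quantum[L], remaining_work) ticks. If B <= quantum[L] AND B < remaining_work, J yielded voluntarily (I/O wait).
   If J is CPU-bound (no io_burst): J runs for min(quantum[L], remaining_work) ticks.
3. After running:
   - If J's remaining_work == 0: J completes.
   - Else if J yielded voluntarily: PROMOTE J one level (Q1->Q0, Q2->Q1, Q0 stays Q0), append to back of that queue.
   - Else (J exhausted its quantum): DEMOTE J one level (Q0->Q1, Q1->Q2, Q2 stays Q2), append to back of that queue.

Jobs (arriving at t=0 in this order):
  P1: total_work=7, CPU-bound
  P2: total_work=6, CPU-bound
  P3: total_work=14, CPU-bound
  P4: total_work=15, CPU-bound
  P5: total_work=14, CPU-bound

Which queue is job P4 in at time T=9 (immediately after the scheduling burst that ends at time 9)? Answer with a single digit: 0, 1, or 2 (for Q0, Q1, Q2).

Answer: 0

Derivation:
t=0-3: P1@Q0 runs 3, rem=4, quantum used, demote→Q1. Q0=[P2,P3,P4,P5] Q1=[P1] Q2=[]
t=3-6: P2@Q0 runs 3, rem=3, quantum used, demote→Q1. Q0=[P3,P4,P5] Q1=[P1,P2] Q2=[]
t=6-9: P3@Q0 runs 3, rem=11, quantum used, demote→Q1. Q0=[P4,P5] Q1=[P1,P2,P3] Q2=[]
t=9-12: P4@Q0 runs 3, rem=12, quantum used, demote→Q1. Q0=[P5] Q1=[P1,P2,P3,P4] Q2=[]
t=12-15: P5@Q0 runs 3, rem=11, quantum used, demote→Q1. Q0=[] Q1=[P1,P2,P3,P4,P5] Q2=[]
t=15-19: P1@Q1 runs 4, rem=0, completes. Q0=[] Q1=[P2,P3,P4,P5] Q2=[]
t=19-22: P2@Q1 runs 3, rem=0, completes. Q0=[] Q1=[P3,P4,P5] Q2=[]
t=22-28: P3@Q1 runs 6, rem=5, quantum used, demote→Q2. Q0=[] Q1=[P4,P5] Q2=[P3]
t=28-34: P4@Q1 runs 6, rem=6, quantum used, demote→Q2. Q0=[] Q1=[P5] Q2=[P3,P4]
t=34-40: P5@Q1 runs 6, rem=5, quantum used, demote→Q2. Q0=[] Q1=[] Q2=[P3,P4,P5]
t=40-45: P3@Q2 runs 5, rem=0, completes. Q0=[] Q1=[] Q2=[P4,P5]
t=45-51: P4@Q2 runs 6, rem=0, completes. Q0=[] Q1=[] Q2=[P5]
t=51-56: P5@Q2 runs 5, rem=0, completes. Q0=[] Q1=[] Q2=[]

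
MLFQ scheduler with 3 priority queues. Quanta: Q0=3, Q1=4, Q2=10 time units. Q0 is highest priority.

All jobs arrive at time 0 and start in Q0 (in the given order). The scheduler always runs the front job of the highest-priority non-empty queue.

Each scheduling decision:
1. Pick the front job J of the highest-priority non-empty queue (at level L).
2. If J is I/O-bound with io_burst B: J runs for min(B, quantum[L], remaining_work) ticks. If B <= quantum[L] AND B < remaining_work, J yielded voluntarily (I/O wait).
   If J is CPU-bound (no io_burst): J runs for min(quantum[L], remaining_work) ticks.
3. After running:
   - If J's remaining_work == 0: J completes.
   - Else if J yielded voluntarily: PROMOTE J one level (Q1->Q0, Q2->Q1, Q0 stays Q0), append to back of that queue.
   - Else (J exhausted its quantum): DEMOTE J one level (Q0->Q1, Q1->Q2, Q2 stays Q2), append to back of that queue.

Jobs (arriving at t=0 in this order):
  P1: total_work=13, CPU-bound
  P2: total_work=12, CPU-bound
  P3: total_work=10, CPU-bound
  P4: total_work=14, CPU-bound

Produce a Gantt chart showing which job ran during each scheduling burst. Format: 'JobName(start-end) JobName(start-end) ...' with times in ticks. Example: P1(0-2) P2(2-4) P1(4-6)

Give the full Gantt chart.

t=0-3: P1@Q0 runs 3, rem=10, quantum used, demote→Q1. Q0=[P2,P3,P4] Q1=[P1] Q2=[]
t=3-6: P2@Q0 runs 3, rem=9, quantum used, demote→Q1. Q0=[P3,P4] Q1=[P1,P2] Q2=[]
t=6-9: P3@Q0 runs 3, rem=7, quantum used, demote→Q1. Q0=[P4] Q1=[P1,P2,P3] Q2=[]
t=9-12: P4@Q0 runs 3, rem=11, quantum used, demote→Q1. Q0=[] Q1=[P1,P2,P3,P4] Q2=[]
t=12-16: P1@Q1 runs 4, rem=6, quantum used, demote→Q2. Q0=[] Q1=[P2,P3,P4] Q2=[P1]
t=16-20: P2@Q1 runs 4, rem=5, quantum used, demote→Q2. Q0=[] Q1=[P3,P4] Q2=[P1,P2]
t=20-24: P3@Q1 runs 4, rem=3, quantum used, demote→Q2. Q0=[] Q1=[P4] Q2=[P1,P2,P3]
t=24-28: P4@Q1 runs 4, rem=7, quantum used, demote→Q2. Q0=[] Q1=[] Q2=[P1,P2,P3,P4]
t=28-34: P1@Q2 runs 6, rem=0, completes. Q0=[] Q1=[] Q2=[P2,P3,P4]
t=34-39: P2@Q2 runs 5, rem=0, completes. Q0=[] Q1=[] Q2=[P3,P4]
t=39-42: P3@Q2 runs 3, rem=0, completes. Q0=[] Q1=[] Q2=[P4]
t=42-49: P4@Q2 runs 7, rem=0, completes. Q0=[] Q1=[] Q2=[]

Answer: P1(0-3) P2(3-6) P3(6-9) P4(9-12) P1(12-16) P2(16-20) P3(20-24) P4(24-28) P1(28-34) P2(34-39) P3(39-42) P4(42-49)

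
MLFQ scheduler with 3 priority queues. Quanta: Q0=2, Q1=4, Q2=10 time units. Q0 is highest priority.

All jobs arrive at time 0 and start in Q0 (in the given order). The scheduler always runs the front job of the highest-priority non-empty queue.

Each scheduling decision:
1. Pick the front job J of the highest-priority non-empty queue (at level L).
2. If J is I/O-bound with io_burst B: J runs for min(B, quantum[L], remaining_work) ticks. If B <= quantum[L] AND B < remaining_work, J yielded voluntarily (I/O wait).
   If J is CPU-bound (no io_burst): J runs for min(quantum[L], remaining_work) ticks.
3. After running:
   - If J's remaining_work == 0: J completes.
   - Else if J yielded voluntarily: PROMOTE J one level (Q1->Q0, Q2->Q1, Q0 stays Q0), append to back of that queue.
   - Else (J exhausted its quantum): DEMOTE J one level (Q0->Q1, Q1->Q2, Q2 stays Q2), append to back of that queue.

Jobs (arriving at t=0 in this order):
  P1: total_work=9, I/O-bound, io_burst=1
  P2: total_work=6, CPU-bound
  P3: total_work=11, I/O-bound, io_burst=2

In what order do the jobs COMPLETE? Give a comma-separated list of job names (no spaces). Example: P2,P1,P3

Answer: P3,P1,P2

Derivation:
t=0-1: P1@Q0 runs 1, rem=8, I/O yield, promote→Q0. Q0=[P2,P3,P1] Q1=[] Q2=[]
t=1-3: P2@Q0 runs 2, rem=4, quantum used, demote→Q1. Q0=[P3,P1] Q1=[P2] Q2=[]
t=3-5: P3@Q0 runs 2, rem=9, I/O yield, promote→Q0. Q0=[P1,P3] Q1=[P2] Q2=[]
t=5-6: P1@Q0 runs 1, rem=7, I/O yield, promote→Q0. Q0=[P3,P1] Q1=[P2] Q2=[]
t=6-8: P3@Q0 runs 2, rem=7, I/O yield, promote→Q0. Q0=[P1,P3] Q1=[P2] Q2=[]
t=8-9: P1@Q0 runs 1, rem=6, I/O yield, promote→Q0. Q0=[P3,P1] Q1=[P2] Q2=[]
t=9-11: P3@Q0 runs 2, rem=5, I/O yield, promote→Q0. Q0=[P1,P3] Q1=[P2] Q2=[]
t=11-12: P1@Q0 runs 1, rem=5, I/O yield, promote→Q0. Q0=[P3,P1] Q1=[P2] Q2=[]
t=12-14: P3@Q0 runs 2, rem=3, I/O yield, promote→Q0. Q0=[P1,P3] Q1=[P2] Q2=[]
t=14-15: P1@Q0 runs 1, rem=4, I/O yield, promote→Q0. Q0=[P3,P1] Q1=[P2] Q2=[]
t=15-17: P3@Q0 runs 2, rem=1, I/O yield, promote→Q0. Q0=[P1,P3] Q1=[P2] Q2=[]
t=17-18: P1@Q0 runs 1, rem=3, I/O yield, promote→Q0. Q0=[P3,P1] Q1=[P2] Q2=[]
t=18-19: P3@Q0 runs 1, rem=0, completes. Q0=[P1] Q1=[P2] Q2=[]
t=19-20: P1@Q0 runs 1, rem=2, I/O yield, promote→Q0. Q0=[P1] Q1=[P2] Q2=[]
t=20-21: P1@Q0 runs 1, rem=1, I/O yield, promote→Q0. Q0=[P1] Q1=[P2] Q2=[]
t=21-22: P1@Q0 runs 1, rem=0, completes. Q0=[] Q1=[P2] Q2=[]
t=22-26: P2@Q1 runs 4, rem=0, completes. Q0=[] Q1=[] Q2=[]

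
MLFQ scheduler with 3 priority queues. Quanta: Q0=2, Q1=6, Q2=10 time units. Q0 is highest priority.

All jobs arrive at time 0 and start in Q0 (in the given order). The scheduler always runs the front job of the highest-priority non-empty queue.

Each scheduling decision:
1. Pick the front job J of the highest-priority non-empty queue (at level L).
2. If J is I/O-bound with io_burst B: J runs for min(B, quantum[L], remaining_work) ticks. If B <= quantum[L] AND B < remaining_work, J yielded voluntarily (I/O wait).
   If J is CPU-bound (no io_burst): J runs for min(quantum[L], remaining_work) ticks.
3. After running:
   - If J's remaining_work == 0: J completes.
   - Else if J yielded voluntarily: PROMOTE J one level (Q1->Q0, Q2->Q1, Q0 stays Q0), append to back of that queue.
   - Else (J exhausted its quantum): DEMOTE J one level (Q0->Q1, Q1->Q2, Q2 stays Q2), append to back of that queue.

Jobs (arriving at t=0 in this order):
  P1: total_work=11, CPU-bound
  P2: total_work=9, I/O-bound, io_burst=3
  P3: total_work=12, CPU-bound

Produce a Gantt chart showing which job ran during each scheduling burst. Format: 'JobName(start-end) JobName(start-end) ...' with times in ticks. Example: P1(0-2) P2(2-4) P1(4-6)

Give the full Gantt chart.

t=0-2: P1@Q0 runs 2, rem=9, quantum used, demote→Q1. Q0=[P2,P3] Q1=[P1] Q2=[]
t=2-4: P2@Q0 runs 2, rem=7, quantum used, demote→Q1. Q0=[P3] Q1=[P1,P2] Q2=[]
t=4-6: P3@Q0 runs 2, rem=10, quantum used, demote→Q1. Q0=[] Q1=[P1,P2,P3] Q2=[]
t=6-12: P1@Q1 runs 6, rem=3, quantum used, demote→Q2. Q0=[] Q1=[P2,P3] Q2=[P1]
t=12-15: P2@Q1 runs 3, rem=4, I/O yield, promote→Q0. Q0=[P2] Q1=[P3] Q2=[P1]
t=15-17: P2@Q0 runs 2, rem=2, quantum used, demote→Q1. Q0=[] Q1=[P3,P2] Q2=[P1]
t=17-23: P3@Q1 runs 6, rem=4, quantum used, demote→Q2. Q0=[] Q1=[P2] Q2=[P1,P3]
t=23-25: P2@Q1 runs 2, rem=0, completes. Q0=[] Q1=[] Q2=[P1,P3]
t=25-28: P1@Q2 runs 3, rem=0, completes. Q0=[] Q1=[] Q2=[P3]
t=28-32: P3@Q2 runs 4, rem=0, completes. Q0=[] Q1=[] Q2=[]

Answer: P1(0-2) P2(2-4) P3(4-6) P1(6-12) P2(12-15) P2(15-17) P3(17-23) P2(23-25) P1(25-28) P3(28-32)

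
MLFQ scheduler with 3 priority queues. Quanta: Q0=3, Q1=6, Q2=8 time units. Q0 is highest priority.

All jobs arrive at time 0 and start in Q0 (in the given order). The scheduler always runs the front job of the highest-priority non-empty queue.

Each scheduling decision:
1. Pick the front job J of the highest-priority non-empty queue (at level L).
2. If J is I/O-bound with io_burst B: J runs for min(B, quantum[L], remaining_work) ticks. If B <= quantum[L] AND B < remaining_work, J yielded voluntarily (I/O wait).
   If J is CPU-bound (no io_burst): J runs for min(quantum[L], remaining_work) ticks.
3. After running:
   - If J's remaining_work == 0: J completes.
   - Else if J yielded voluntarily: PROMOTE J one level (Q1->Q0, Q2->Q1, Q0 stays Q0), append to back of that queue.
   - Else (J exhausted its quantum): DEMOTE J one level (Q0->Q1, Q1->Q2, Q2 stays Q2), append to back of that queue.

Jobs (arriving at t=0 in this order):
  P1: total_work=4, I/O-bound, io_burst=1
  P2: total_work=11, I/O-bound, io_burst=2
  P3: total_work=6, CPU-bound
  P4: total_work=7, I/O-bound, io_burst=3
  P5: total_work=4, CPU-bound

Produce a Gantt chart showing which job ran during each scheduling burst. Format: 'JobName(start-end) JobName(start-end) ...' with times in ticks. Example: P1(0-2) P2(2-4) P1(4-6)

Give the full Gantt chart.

Answer: P1(0-1) P2(1-3) P3(3-6) P4(6-9) P5(9-12) P1(12-13) P2(13-15) P4(15-18) P1(18-19) P2(19-21) P4(21-22) P1(22-23) P2(23-25) P2(25-27) P2(27-28) P3(28-31) P5(31-32)

Derivation:
t=0-1: P1@Q0 runs 1, rem=3, I/O yield, promote→Q0. Q0=[P2,P3,P4,P5,P1] Q1=[] Q2=[]
t=1-3: P2@Q0 runs 2, rem=9, I/O yield, promote→Q0. Q0=[P3,P4,P5,P1,P2] Q1=[] Q2=[]
t=3-6: P3@Q0 runs 3, rem=3, quantum used, demote→Q1. Q0=[P4,P5,P1,P2] Q1=[P3] Q2=[]
t=6-9: P4@Q0 runs 3, rem=4, I/O yield, promote→Q0. Q0=[P5,P1,P2,P4] Q1=[P3] Q2=[]
t=9-12: P5@Q0 runs 3, rem=1, quantum used, demote→Q1. Q0=[P1,P2,P4] Q1=[P3,P5] Q2=[]
t=12-13: P1@Q0 runs 1, rem=2, I/O yield, promote→Q0. Q0=[P2,P4,P1] Q1=[P3,P5] Q2=[]
t=13-15: P2@Q0 runs 2, rem=7, I/O yield, promote→Q0. Q0=[P4,P1,P2] Q1=[P3,P5] Q2=[]
t=15-18: P4@Q0 runs 3, rem=1, I/O yield, promote→Q0. Q0=[P1,P2,P4] Q1=[P3,P5] Q2=[]
t=18-19: P1@Q0 runs 1, rem=1, I/O yield, promote→Q0. Q0=[P2,P4,P1] Q1=[P3,P5] Q2=[]
t=19-21: P2@Q0 runs 2, rem=5, I/O yield, promote→Q0. Q0=[P4,P1,P2] Q1=[P3,P5] Q2=[]
t=21-22: P4@Q0 runs 1, rem=0, completes. Q0=[P1,P2] Q1=[P3,P5] Q2=[]
t=22-23: P1@Q0 runs 1, rem=0, completes. Q0=[P2] Q1=[P3,P5] Q2=[]
t=23-25: P2@Q0 runs 2, rem=3, I/O yield, promote→Q0. Q0=[P2] Q1=[P3,P5] Q2=[]
t=25-27: P2@Q0 runs 2, rem=1, I/O yield, promote→Q0. Q0=[P2] Q1=[P3,P5] Q2=[]
t=27-28: P2@Q0 runs 1, rem=0, completes. Q0=[] Q1=[P3,P5] Q2=[]
t=28-31: P3@Q1 runs 3, rem=0, completes. Q0=[] Q1=[P5] Q2=[]
t=31-32: P5@Q1 runs 1, rem=0, completes. Q0=[] Q1=[] Q2=[]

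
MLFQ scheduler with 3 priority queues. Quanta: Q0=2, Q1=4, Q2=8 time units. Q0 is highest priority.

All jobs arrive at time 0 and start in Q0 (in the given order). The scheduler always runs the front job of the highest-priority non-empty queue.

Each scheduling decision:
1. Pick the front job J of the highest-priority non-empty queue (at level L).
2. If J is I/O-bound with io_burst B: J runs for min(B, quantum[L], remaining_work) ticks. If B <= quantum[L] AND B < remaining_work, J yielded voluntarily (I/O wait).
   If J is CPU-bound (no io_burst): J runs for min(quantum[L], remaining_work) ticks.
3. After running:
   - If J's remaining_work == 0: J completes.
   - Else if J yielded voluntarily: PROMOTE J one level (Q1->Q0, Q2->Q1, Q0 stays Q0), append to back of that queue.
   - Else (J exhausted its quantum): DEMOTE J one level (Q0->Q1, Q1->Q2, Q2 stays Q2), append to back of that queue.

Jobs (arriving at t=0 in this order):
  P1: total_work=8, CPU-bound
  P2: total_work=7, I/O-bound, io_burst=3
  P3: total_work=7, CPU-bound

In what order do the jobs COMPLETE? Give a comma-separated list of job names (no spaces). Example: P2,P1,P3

Answer: P2,P1,P3

Derivation:
t=0-2: P1@Q0 runs 2, rem=6, quantum used, demote→Q1. Q0=[P2,P3] Q1=[P1] Q2=[]
t=2-4: P2@Q0 runs 2, rem=5, quantum used, demote→Q1. Q0=[P3] Q1=[P1,P2] Q2=[]
t=4-6: P3@Q0 runs 2, rem=5, quantum used, demote→Q1. Q0=[] Q1=[P1,P2,P3] Q2=[]
t=6-10: P1@Q1 runs 4, rem=2, quantum used, demote→Q2. Q0=[] Q1=[P2,P3] Q2=[P1]
t=10-13: P2@Q1 runs 3, rem=2, I/O yield, promote→Q0. Q0=[P2] Q1=[P3] Q2=[P1]
t=13-15: P2@Q0 runs 2, rem=0, completes. Q0=[] Q1=[P3] Q2=[P1]
t=15-19: P3@Q1 runs 4, rem=1, quantum used, demote→Q2. Q0=[] Q1=[] Q2=[P1,P3]
t=19-21: P1@Q2 runs 2, rem=0, completes. Q0=[] Q1=[] Q2=[P3]
t=21-22: P3@Q2 runs 1, rem=0, completes. Q0=[] Q1=[] Q2=[]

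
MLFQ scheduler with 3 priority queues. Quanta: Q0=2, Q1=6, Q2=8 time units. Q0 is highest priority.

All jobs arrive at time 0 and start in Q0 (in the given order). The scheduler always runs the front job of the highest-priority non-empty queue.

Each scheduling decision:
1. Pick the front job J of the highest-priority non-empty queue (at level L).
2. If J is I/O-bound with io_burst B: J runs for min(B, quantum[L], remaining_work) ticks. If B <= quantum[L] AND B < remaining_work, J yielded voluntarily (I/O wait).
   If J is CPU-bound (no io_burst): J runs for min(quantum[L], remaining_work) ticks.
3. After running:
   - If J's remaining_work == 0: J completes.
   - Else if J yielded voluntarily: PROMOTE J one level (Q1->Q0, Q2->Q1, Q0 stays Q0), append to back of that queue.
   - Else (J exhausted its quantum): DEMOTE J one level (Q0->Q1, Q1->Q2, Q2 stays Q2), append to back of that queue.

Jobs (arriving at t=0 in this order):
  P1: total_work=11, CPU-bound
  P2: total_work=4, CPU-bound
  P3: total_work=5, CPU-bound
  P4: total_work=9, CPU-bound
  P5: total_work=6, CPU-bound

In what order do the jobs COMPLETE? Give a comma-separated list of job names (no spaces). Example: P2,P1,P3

Answer: P2,P3,P5,P1,P4

Derivation:
t=0-2: P1@Q0 runs 2, rem=9, quantum used, demote→Q1. Q0=[P2,P3,P4,P5] Q1=[P1] Q2=[]
t=2-4: P2@Q0 runs 2, rem=2, quantum used, demote→Q1. Q0=[P3,P4,P5] Q1=[P1,P2] Q2=[]
t=4-6: P3@Q0 runs 2, rem=3, quantum used, demote→Q1. Q0=[P4,P5] Q1=[P1,P2,P3] Q2=[]
t=6-8: P4@Q0 runs 2, rem=7, quantum used, demote→Q1. Q0=[P5] Q1=[P1,P2,P3,P4] Q2=[]
t=8-10: P5@Q0 runs 2, rem=4, quantum used, demote→Q1. Q0=[] Q1=[P1,P2,P3,P4,P5] Q2=[]
t=10-16: P1@Q1 runs 6, rem=3, quantum used, demote→Q2. Q0=[] Q1=[P2,P3,P4,P5] Q2=[P1]
t=16-18: P2@Q1 runs 2, rem=0, completes. Q0=[] Q1=[P3,P4,P5] Q2=[P1]
t=18-21: P3@Q1 runs 3, rem=0, completes. Q0=[] Q1=[P4,P5] Q2=[P1]
t=21-27: P4@Q1 runs 6, rem=1, quantum used, demote→Q2. Q0=[] Q1=[P5] Q2=[P1,P4]
t=27-31: P5@Q1 runs 4, rem=0, completes. Q0=[] Q1=[] Q2=[P1,P4]
t=31-34: P1@Q2 runs 3, rem=0, completes. Q0=[] Q1=[] Q2=[P4]
t=34-35: P4@Q2 runs 1, rem=0, completes. Q0=[] Q1=[] Q2=[]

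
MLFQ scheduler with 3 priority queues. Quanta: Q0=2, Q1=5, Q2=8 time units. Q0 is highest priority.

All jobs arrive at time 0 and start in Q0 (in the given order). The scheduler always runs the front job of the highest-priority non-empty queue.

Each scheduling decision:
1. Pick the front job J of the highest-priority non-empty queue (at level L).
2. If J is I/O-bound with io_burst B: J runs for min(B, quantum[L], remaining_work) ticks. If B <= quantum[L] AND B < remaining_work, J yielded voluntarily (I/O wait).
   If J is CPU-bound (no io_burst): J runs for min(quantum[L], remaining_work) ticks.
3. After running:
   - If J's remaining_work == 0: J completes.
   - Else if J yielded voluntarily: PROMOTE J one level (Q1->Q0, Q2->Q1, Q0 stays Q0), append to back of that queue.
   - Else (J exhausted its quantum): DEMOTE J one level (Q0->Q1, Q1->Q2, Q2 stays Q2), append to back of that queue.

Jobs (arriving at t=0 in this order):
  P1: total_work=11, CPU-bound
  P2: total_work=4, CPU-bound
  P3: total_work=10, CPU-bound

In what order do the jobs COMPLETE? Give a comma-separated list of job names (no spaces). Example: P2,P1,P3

Answer: P2,P1,P3

Derivation:
t=0-2: P1@Q0 runs 2, rem=9, quantum used, demote→Q1. Q0=[P2,P3] Q1=[P1] Q2=[]
t=2-4: P2@Q0 runs 2, rem=2, quantum used, demote→Q1. Q0=[P3] Q1=[P1,P2] Q2=[]
t=4-6: P3@Q0 runs 2, rem=8, quantum used, demote→Q1. Q0=[] Q1=[P1,P2,P3] Q2=[]
t=6-11: P1@Q1 runs 5, rem=4, quantum used, demote→Q2. Q0=[] Q1=[P2,P3] Q2=[P1]
t=11-13: P2@Q1 runs 2, rem=0, completes. Q0=[] Q1=[P3] Q2=[P1]
t=13-18: P3@Q1 runs 5, rem=3, quantum used, demote→Q2. Q0=[] Q1=[] Q2=[P1,P3]
t=18-22: P1@Q2 runs 4, rem=0, completes. Q0=[] Q1=[] Q2=[P3]
t=22-25: P3@Q2 runs 3, rem=0, completes. Q0=[] Q1=[] Q2=[]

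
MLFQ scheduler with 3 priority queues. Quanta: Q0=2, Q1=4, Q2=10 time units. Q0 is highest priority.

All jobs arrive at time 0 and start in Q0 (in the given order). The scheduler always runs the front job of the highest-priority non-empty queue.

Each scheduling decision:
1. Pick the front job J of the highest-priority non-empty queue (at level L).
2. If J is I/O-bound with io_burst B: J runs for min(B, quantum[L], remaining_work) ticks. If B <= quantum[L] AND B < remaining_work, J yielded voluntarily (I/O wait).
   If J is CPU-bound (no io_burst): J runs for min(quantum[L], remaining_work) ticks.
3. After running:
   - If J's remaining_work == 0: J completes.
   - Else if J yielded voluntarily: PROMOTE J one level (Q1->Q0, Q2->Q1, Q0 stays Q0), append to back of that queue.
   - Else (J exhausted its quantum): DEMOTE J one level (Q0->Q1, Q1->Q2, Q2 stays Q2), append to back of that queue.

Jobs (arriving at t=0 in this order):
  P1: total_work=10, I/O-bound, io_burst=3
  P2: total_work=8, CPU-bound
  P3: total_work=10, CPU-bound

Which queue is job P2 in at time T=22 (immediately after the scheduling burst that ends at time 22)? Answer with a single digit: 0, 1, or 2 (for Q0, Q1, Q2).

Answer: 2

Derivation:
t=0-2: P1@Q0 runs 2, rem=8, quantum used, demote→Q1. Q0=[P2,P3] Q1=[P1] Q2=[]
t=2-4: P2@Q0 runs 2, rem=6, quantum used, demote→Q1. Q0=[P3] Q1=[P1,P2] Q2=[]
t=4-6: P3@Q0 runs 2, rem=8, quantum used, demote→Q1. Q0=[] Q1=[P1,P2,P3] Q2=[]
t=6-9: P1@Q1 runs 3, rem=5, I/O yield, promote→Q0. Q0=[P1] Q1=[P2,P3] Q2=[]
t=9-11: P1@Q0 runs 2, rem=3, quantum used, demote→Q1. Q0=[] Q1=[P2,P3,P1] Q2=[]
t=11-15: P2@Q1 runs 4, rem=2, quantum used, demote→Q2. Q0=[] Q1=[P3,P1] Q2=[P2]
t=15-19: P3@Q1 runs 4, rem=4, quantum used, demote→Q2. Q0=[] Q1=[P1] Q2=[P2,P3]
t=19-22: P1@Q1 runs 3, rem=0, completes. Q0=[] Q1=[] Q2=[P2,P3]
t=22-24: P2@Q2 runs 2, rem=0, completes. Q0=[] Q1=[] Q2=[P3]
t=24-28: P3@Q2 runs 4, rem=0, completes. Q0=[] Q1=[] Q2=[]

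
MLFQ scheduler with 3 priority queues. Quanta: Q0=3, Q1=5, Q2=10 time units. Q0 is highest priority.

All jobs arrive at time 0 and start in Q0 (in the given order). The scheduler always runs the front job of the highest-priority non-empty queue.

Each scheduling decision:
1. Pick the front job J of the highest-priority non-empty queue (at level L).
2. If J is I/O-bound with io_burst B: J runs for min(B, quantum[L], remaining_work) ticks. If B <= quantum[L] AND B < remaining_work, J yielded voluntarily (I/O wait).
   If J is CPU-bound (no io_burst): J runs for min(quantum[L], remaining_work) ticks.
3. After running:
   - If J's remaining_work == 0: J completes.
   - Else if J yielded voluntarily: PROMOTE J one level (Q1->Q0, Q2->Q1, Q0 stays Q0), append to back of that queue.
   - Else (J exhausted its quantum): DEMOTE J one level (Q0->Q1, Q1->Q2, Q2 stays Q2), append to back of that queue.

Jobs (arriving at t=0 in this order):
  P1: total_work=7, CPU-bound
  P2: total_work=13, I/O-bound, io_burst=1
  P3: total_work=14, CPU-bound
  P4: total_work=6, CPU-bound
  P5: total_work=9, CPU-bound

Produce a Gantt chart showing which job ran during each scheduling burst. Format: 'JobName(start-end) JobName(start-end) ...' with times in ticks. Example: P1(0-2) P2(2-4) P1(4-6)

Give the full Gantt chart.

Answer: P1(0-3) P2(3-4) P3(4-7) P4(7-10) P5(10-13) P2(13-14) P2(14-15) P2(15-16) P2(16-17) P2(17-18) P2(18-19) P2(19-20) P2(20-21) P2(21-22) P2(22-23) P2(23-24) P2(24-25) P1(25-29) P3(29-34) P4(34-37) P5(37-42) P3(42-48) P5(48-49)

Derivation:
t=0-3: P1@Q0 runs 3, rem=4, quantum used, demote→Q1. Q0=[P2,P3,P4,P5] Q1=[P1] Q2=[]
t=3-4: P2@Q0 runs 1, rem=12, I/O yield, promote→Q0. Q0=[P3,P4,P5,P2] Q1=[P1] Q2=[]
t=4-7: P3@Q0 runs 3, rem=11, quantum used, demote→Q1. Q0=[P4,P5,P2] Q1=[P1,P3] Q2=[]
t=7-10: P4@Q0 runs 3, rem=3, quantum used, demote→Q1. Q0=[P5,P2] Q1=[P1,P3,P4] Q2=[]
t=10-13: P5@Q0 runs 3, rem=6, quantum used, demote→Q1. Q0=[P2] Q1=[P1,P3,P4,P5] Q2=[]
t=13-14: P2@Q0 runs 1, rem=11, I/O yield, promote→Q0. Q0=[P2] Q1=[P1,P3,P4,P5] Q2=[]
t=14-15: P2@Q0 runs 1, rem=10, I/O yield, promote→Q0. Q0=[P2] Q1=[P1,P3,P4,P5] Q2=[]
t=15-16: P2@Q0 runs 1, rem=9, I/O yield, promote→Q0. Q0=[P2] Q1=[P1,P3,P4,P5] Q2=[]
t=16-17: P2@Q0 runs 1, rem=8, I/O yield, promote→Q0. Q0=[P2] Q1=[P1,P3,P4,P5] Q2=[]
t=17-18: P2@Q0 runs 1, rem=7, I/O yield, promote→Q0. Q0=[P2] Q1=[P1,P3,P4,P5] Q2=[]
t=18-19: P2@Q0 runs 1, rem=6, I/O yield, promote→Q0. Q0=[P2] Q1=[P1,P3,P4,P5] Q2=[]
t=19-20: P2@Q0 runs 1, rem=5, I/O yield, promote→Q0. Q0=[P2] Q1=[P1,P3,P4,P5] Q2=[]
t=20-21: P2@Q0 runs 1, rem=4, I/O yield, promote→Q0. Q0=[P2] Q1=[P1,P3,P4,P5] Q2=[]
t=21-22: P2@Q0 runs 1, rem=3, I/O yield, promote→Q0. Q0=[P2] Q1=[P1,P3,P4,P5] Q2=[]
t=22-23: P2@Q0 runs 1, rem=2, I/O yield, promote→Q0. Q0=[P2] Q1=[P1,P3,P4,P5] Q2=[]
t=23-24: P2@Q0 runs 1, rem=1, I/O yield, promote→Q0. Q0=[P2] Q1=[P1,P3,P4,P5] Q2=[]
t=24-25: P2@Q0 runs 1, rem=0, completes. Q0=[] Q1=[P1,P3,P4,P5] Q2=[]
t=25-29: P1@Q1 runs 4, rem=0, completes. Q0=[] Q1=[P3,P4,P5] Q2=[]
t=29-34: P3@Q1 runs 5, rem=6, quantum used, demote→Q2. Q0=[] Q1=[P4,P5] Q2=[P3]
t=34-37: P4@Q1 runs 3, rem=0, completes. Q0=[] Q1=[P5] Q2=[P3]
t=37-42: P5@Q1 runs 5, rem=1, quantum used, demote→Q2. Q0=[] Q1=[] Q2=[P3,P5]
t=42-48: P3@Q2 runs 6, rem=0, completes. Q0=[] Q1=[] Q2=[P5]
t=48-49: P5@Q2 runs 1, rem=0, completes. Q0=[] Q1=[] Q2=[]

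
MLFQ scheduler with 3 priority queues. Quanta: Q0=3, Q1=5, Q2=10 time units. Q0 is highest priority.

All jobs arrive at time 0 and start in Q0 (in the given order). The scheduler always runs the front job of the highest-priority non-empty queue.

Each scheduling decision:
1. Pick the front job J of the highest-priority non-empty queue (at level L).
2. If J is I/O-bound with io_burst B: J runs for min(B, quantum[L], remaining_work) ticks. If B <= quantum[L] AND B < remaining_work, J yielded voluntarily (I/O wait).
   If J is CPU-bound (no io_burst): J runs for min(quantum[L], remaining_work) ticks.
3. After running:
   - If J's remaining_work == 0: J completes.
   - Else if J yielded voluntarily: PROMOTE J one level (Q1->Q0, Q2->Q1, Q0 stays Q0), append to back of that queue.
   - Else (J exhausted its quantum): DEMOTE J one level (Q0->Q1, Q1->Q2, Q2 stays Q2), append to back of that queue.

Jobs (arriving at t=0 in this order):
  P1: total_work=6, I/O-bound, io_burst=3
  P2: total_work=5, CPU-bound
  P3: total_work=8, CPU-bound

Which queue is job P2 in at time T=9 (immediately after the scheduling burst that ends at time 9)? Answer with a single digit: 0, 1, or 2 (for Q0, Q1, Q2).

t=0-3: P1@Q0 runs 3, rem=3, I/O yield, promote→Q0. Q0=[P2,P3,P1] Q1=[] Q2=[]
t=3-6: P2@Q0 runs 3, rem=2, quantum used, demote→Q1. Q0=[P3,P1] Q1=[P2] Q2=[]
t=6-9: P3@Q0 runs 3, rem=5, quantum used, demote→Q1. Q0=[P1] Q1=[P2,P3] Q2=[]
t=9-12: P1@Q0 runs 3, rem=0, completes. Q0=[] Q1=[P2,P3] Q2=[]
t=12-14: P2@Q1 runs 2, rem=0, completes. Q0=[] Q1=[P3] Q2=[]
t=14-19: P3@Q1 runs 5, rem=0, completes. Q0=[] Q1=[] Q2=[]

Answer: 1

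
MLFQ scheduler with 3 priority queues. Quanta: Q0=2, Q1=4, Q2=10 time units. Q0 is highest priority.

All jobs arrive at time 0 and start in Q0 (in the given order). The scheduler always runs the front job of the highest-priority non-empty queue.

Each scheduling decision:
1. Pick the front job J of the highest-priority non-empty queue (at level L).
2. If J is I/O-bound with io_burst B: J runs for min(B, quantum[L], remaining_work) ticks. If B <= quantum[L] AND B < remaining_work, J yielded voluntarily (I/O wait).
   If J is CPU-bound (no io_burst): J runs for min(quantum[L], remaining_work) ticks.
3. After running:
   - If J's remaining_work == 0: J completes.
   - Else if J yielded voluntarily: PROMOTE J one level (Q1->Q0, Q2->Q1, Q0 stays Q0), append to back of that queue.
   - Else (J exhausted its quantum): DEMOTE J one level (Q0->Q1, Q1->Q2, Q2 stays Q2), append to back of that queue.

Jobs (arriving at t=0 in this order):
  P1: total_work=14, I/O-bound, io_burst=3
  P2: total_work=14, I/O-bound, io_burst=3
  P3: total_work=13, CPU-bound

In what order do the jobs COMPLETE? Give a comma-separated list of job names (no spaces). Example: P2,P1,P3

t=0-2: P1@Q0 runs 2, rem=12, quantum used, demote→Q1. Q0=[P2,P3] Q1=[P1] Q2=[]
t=2-4: P2@Q0 runs 2, rem=12, quantum used, demote→Q1. Q0=[P3] Q1=[P1,P2] Q2=[]
t=4-6: P3@Q0 runs 2, rem=11, quantum used, demote→Q1. Q0=[] Q1=[P1,P2,P3] Q2=[]
t=6-9: P1@Q1 runs 3, rem=9, I/O yield, promote→Q0. Q0=[P1] Q1=[P2,P3] Q2=[]
t=9-11: P1@Q0 runs 2, rem=7, quantum used, demote→Q1. Q0=[] Q1=[P2,P3,P1] Q2=[]
t=11-14: P2@Q1 runs 3, rem=9, I/O yield, promote→Q0. Q0=[P2] Q1=[P3,P1] Q2=[]
t=14-16: P2@Q0 runs 2, rem=7, quantum used, demote→Q1. Q0=[] Q1=[P3,P1,P2] Q2=[]
t=16-20: P3@Q1 runs 4, rem=7, quantum used, demote→Q2. Q0=[] Q1=[P1,P2] Q2=[P3]
t=20-23: P1@Q1 runs 3, rem=4, I/O yield, promote→Q0. Q0=[P1] Q1=[P2] Q2=[P3]
t=23-25: P1@Q0 runs 2, rem=2, quantum used, demote→Q1. Q0=[] Q1=[P2,P1] Q2=[P3]
t=25-28: P2@Q1 runs 3, rem=4, I/O yield, promote→Q0. Q0=[P2] Q1=[P1] Q2=[P3]
t=28-30: P2@Q0 runs 2, rem=2, quantum used, demote→Q1. Q0=[] Q1=[P1,P2] Q2=[P3]
t=30-32: P1@Q1 runs 2, rem=0, completes. Q0=[] Q1=[P2] Q2=[P3]
t=32-34: P2@Q1 runs 2, rem=0, completes. Q0=[] Q1=[] Q2=[P3]
t=34-41: P3@Q2 runs 7, rem=0, completes. Q0=[] Q1=[] Q2=[]

Answer: P1,P2,P3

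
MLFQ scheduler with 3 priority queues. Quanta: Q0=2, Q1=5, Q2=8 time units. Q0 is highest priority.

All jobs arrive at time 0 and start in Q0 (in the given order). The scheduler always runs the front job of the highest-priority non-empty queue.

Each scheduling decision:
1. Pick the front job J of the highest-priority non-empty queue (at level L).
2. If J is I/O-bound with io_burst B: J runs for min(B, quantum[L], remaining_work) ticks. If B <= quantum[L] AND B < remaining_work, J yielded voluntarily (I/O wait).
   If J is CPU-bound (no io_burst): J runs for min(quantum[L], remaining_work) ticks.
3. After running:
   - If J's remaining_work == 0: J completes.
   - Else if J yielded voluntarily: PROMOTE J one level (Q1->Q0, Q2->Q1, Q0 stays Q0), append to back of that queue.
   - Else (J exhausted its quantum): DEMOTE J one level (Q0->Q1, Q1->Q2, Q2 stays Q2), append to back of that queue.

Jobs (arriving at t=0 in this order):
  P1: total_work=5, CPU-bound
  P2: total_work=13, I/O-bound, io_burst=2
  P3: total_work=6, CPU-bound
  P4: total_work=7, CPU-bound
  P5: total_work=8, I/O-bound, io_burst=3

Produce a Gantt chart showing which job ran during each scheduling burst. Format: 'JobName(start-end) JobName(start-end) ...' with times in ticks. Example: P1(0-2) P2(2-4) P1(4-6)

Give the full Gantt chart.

t=0-2: P1@Q0 runs 2, rem=3, quantum used, demote→Q1. Q0=[P2,P3,P4,P5] Q1=[P1] Q2=[]
t=2-4: P2@Q0 runs 2, rem=11, I/O yield, promote→Q0. Q0=[P3,P4,P5,P2] Q1=[P1] Q2=[]
t=4-6: P3@Q0 runs 2, rem=4, quantum used, demote→Q1. Q0=[P4,P5,P2] Q1=[P1,P3] Q2=[]
t=6-8: P4@Q0 runs 2, rem=5, quantum used, demote→Q1. Q0=[P5,P2] Q1=[P1,P3,P4] Q2=[]
t=8-10: P5@Q0 runs 2, rem=6, quantum used, demote→Q1. Q0=[P2] Q1=[P1,P3,P4,P5] Q2=[]
t=10-12: P2@Q0 runs 2, rem=9, I/O yield, promote→Q0. Q0=[P2] Q1=[P1,P3,P4,P5] Q2=[]
t=12-14: P2@Q0 runs 2, rem=7, I/O yield, promote→Q0. Q0=[P2] Q1=[P1,P3,P4,P5] Q2=[]
t=14-16: P2@Q0 runs 2, rem=5, I/O yield, promote→Q0. Q0=[P2] Q1=[P1,P3,P4,P5] Q2=[]
t=16-18: P2@Q0 runs 2, rem=3, I/O yield, promote→Q0. Q0=[P2] Q1=[P1,P3,P4,P5] Q2=[]
t=18-20: P2@Q0 runs 2, rem=1, I/O yield, promote→Q0. Q0=[P2] Q1=[P1,P3,P4,P5] Q2=[]
t=20-21: P2@Q0 runs 1, rem=0, completes. Q0=[] Q1=[P1,P3,P4,P5] Q2=[]
t=21-24: P1@Q1 runs 3, rem=0, completes. Q0=[] Q1=[P3,P4,P5] Q2=[]
t=24-28: P3@Q1 runs 4, rem=0, completes. Q0=[] Q1=[P4,P5] Q2=[]
t=28-33: P4@Q1 runs 5, rem=0, completes. Q0=[] Q1=[P5] Q2=[]
t=33-36: P5@Q1 runs 3, rem=3, I/O yield, promote→Q0. Q0=[P5] Q1=[] Q2=[]
t=36-38: P5@Q0 runs 2, rem=1, quantum used, demote→Q1. Q0=[] Q1=[P5] Q2=[]
t=38-39: P5@Q1 runs 1, rem=0, completes. Q0=[] Q1=[] Q2=[]

Answer: P1(0-2) P2(2-4) P3(4-6) P4(6-8) P5(8-10) P2(10-12) P2(12-14) P2(14-16) P2(16-18) P2(18-20) P2(20-21) P1(21-24) P3(24-28) P4(28-33) P5(33-36) P5(36-38) P5(38-39)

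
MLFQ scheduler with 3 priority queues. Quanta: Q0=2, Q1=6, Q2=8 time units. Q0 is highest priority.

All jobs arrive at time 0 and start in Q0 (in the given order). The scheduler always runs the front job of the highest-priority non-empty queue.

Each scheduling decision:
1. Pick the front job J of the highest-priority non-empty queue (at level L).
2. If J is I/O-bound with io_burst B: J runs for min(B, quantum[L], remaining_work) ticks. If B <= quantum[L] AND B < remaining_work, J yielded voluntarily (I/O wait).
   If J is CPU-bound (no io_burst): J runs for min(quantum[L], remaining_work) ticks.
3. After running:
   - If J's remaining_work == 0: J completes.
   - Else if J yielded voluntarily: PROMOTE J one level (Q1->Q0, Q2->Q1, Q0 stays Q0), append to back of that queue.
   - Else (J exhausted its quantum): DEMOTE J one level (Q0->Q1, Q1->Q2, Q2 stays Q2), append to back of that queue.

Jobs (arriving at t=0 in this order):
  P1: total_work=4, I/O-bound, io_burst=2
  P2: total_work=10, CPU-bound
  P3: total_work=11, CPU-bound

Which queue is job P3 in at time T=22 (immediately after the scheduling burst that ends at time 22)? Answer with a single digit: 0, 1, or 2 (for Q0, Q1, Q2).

t=0-2: P1@Q0 runs 2, rem=2, I/O yield, promote→Q0. Q0=[P2,P3,P1] Q1=[] Q2=[]
t=2-4: P2@Q0 runs 2, rem=8, quantum used, demote→Q1. Q0=[P3,P1] Q1=[P2] Q2=[]
t=4-6: P3@Q0 runs 2, rem=9, quantum used, demote→Q1. Q0=[P1] Q1=[P2,P3] Q2=[]
t=6-8: P1@Q0 runs 2, rem=0, completes. Q0=[] Q1=[P2,P3] Q2=[]
t=8-14: P2@Q1 runs 6, rem=2, quantum used, demote→Q2. Q0=[] Q1=[P3] Q2=[P2]
t=14-20: P3@Q1 runs 6, rem=3, quantum used, demote→Q2. Q0=[] Q1=[] Q2=[P2,P3]
t=20-22: P2@Q2 runs 2, rem=0, completes. Q0=[] Q1=[] Q2=[P3]
t=22-25: P3@Q2 runs 3, rem=0, completes. Q0=[] Q1=[] Q2=[]

Answer: 2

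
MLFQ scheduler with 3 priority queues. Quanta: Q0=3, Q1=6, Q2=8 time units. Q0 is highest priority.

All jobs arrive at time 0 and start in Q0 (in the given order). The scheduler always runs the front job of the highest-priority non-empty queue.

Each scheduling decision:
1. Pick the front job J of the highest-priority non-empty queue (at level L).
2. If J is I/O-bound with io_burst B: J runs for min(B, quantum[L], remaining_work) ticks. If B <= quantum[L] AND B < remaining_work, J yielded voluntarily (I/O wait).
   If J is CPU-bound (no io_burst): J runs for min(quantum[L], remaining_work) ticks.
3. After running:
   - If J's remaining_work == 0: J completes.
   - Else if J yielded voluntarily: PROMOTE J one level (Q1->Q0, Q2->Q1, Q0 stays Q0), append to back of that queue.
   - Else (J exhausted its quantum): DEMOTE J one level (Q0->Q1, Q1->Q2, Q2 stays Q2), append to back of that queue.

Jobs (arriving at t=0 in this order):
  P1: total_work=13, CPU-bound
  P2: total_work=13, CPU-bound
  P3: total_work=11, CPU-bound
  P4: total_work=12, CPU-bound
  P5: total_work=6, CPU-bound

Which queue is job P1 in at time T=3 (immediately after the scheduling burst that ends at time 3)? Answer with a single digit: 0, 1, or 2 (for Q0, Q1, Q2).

Answer: 1

Derivation:
t=0-3: P1@Q0 runs 3, rem=10, quantum used, demote→Q1. Q0=[P2,P3,P4,P5] Q1=[P1] Q2=[]
t=3-6: P2@Q0 runs 3, rem=10, quantum used, demote→Q1. Q0=[P3,P4,P5] Q1=[P1,P2] Q2=[]
t=6-9: P3@Q0 runs 3, rem=8, quantum used, demote→Q1. Q0=[P4,P5] Q1=[P1,P2,P3] Q2=[]
t=9-12: P4@Q0 runs 3, rem=9, quantum used, demote→Q1. Q0=[P5] Q1=[P1,P2,P3,P4] Q2=[]
t=12-15: P5@Q0 runs 3, rem=3, quantum used, demote→Q1. Q0=[] Q1=[P1,P2,P3,P4,P5] Q2=[]
t=15-21: P1@Q1 runs 6, rem=4, quantum used, demote→Q2. Q0=[] Q1=[P2,P3,P4,P5] Q2=[P1]
t=21-27: P2@Q1 runs 6, rem=4, quantum used, demote→Q2. Q0=[] Q1=[P3,P4,P5] Q2=[P1,P2]
t=27-33: P3@Q1 runs 6, rem=2, quantum used, demote→Q2. Q0=[] Q1=[P4,P5] Q2=[P1,P2,P3]
t=33-39: P4@Q1 runs 6, rem=3, quantum used, demote→Q2. Q0=[] Q1=[P5] Q2=[P1,P2,P3,P4]
t=39-42: P5@Q1 runs 3, rem=0, completes. Q0=[] Q1=[] Q2=[P1,P2,P3,P4]
t=42-46: P1@Q2 runs 4, rem=0, completes. Q0=[] Q1=[] Q2=[P2,P3,P4]
t=46-50: P2@Q2 runs 4, rem=0, completes. Q0=[] Q1=[] Q2=[P3,P4]
t=50-52: P3@Q2 runs 2, rem=0, completes. Q0=[] Q1=[] Q2=[P4]
t=52-55: P4@Q2 runs 3, rem=0, completes. Q0=[] Q1=[] Q2=[]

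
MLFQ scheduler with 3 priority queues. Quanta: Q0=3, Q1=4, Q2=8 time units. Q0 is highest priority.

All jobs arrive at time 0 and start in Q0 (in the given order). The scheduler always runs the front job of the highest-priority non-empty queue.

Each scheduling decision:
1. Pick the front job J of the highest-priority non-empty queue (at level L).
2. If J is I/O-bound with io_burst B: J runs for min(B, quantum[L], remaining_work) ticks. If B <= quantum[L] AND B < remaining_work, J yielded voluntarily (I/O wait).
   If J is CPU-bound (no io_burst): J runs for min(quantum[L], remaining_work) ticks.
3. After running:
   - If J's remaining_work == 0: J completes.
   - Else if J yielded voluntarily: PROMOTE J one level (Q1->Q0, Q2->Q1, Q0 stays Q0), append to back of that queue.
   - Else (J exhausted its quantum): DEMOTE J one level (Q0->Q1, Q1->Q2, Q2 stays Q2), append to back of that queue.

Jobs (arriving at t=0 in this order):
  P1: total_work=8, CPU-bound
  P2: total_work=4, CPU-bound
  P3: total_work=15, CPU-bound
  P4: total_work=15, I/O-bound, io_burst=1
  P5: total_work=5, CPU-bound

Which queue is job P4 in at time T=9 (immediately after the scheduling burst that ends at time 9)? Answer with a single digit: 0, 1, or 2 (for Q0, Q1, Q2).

t=0-3: P1@Q0 runs 3, rem=5, quantum used, demote→Q1. Q0=[P2,P3,P4,P5] Q1=[P1] Q2=[]
t=3-6: P2@Q0 runs 3, rem=1, quantum used, demote→Q1. Q0=[P3,P4,P5] Q1=[P1,P2] Q2=[]
t=6-9: P3@Q0 runs 3, rem=12, quantum used, demote→Q1. Q0=[P4,P5] Q1=[P1,P2,P3] Q2=[]
t=9-10: P4@Q0 runs 1, rem=14, I/O yield, promote→Q0. Q0=[P5,P4] Q1=[P1,P2,P3] Q2=[]
t=10-13: P5@Q0 runs 3, rem=2, quantum used, demote→Q1. Q0=[P4] Q1=[P1,P2,P3,P5] Q2=[]
t=13-14: P4@Q0 runs 1, rem=13, I/O yield, promote→Q0. Q0=[P4] Q1=[P1,P2,P3,P5] Q2=[]
t=14-15: P4@Q0 runs 1, rem=12, I/O yield, promote→Q0. Q0=[P4] Q1=[P1,P2,P3,P5] Q2=[]
t=15-16: P4@Q0 runs 1, rem=11, I/O yield, promote→Q0. Q0=[P4] Q1=[P1,P2,P3,P5] Q2=[]
t=16-17: P4@Q0 runs 1, rem=10, I/O yield, promote→Q0. Q0=[P4] Q1=[P1,P2,P3,P5] Q2=[]
t=17-18: P4@Q0 runs 1, rem=9, I/O yield, promote→Q0. Q0=[P4] Q1=[P1,P2,P3,P5] Q2=[]
t=18-19: P4@Q0 runs 1, rem=8, I/O yield, promote→Q0. Q0=[P4] Q1=[P1,P2,P3,P5] Q2=[]
t=19-20: P4@Q0 runs 1, rem=7, I/O yield, promote→Q0. Q0=[P4] Q1=[P1,P2,P3,P5] Q2=[]
t=20-21: P4@Q0 runs 1, rem=6, I/O yield, promote→Q0. Q0=[P4] Q1=[P1,P2,P3,P5] Q2=[]
t=21-22: P4@Q0 runs 1, rem=5, I/O yield, promote→Q0. Q0=[P4] Q1=[P1,P2,P3,P5] Q2=[]
t=22-23: P4@Q0 runs 1, rem=4, I/O yield, promote→Q0. Q0=[P4] Q1=[P1,P2,P3,P5] Q2=[]
t=23-24: P4@Q0 runs 1, rem=3, I/O yield, promote→Q0. Q0=[P4] Q1=[P1,P2,P3,P5] Q2=[]
t=24-25: P4@Q0 runs 1, rem=2, I/O yield, promote→Q0. Q0=[P4] Q1=[P1,P2,P3,P5] Q2=[]
t=25-26: P4@Q0 runs 1, rem=1, I/O yield, promote→Q0. Q0=[P4] Q1=[P1,P2,P3,P5] Q2=[]
t=26-27: P4@Q0 runs 1, rem=0, completes. Q0=[] Q1=[P1,P2,P3,P5] Q2=[]
t=27-31: P1@Q1 runs 4, rem=1, quantum used, demote→Q2. Q0=[] Q1=[P2,P3,P5] Q2=[P1]
t=31-32: P2@Q1 runs 1, rem=0, completes. Q0=[] Q1=[P3,P5] Q2=[P1]
t=32-36: P3@Q1 runs 4, rem=8, quantum used, demote→Q2. Q0=[] Q1=[P5] Q2=[P1,P3]
t=36-38: P5@Q1 runs 2, rem=0, completes. Q0=[] Q1=[] Q2=[P1,P3]
t=38-39: P1@Q2 runs 1, rem=0, completes. Q0=[] Q1=[] Q2=[P3]
t=39-47: P3@Q2 runs 8, rem=0, completes. Q0=[] Q1=[] Q2=[]

Answer: 0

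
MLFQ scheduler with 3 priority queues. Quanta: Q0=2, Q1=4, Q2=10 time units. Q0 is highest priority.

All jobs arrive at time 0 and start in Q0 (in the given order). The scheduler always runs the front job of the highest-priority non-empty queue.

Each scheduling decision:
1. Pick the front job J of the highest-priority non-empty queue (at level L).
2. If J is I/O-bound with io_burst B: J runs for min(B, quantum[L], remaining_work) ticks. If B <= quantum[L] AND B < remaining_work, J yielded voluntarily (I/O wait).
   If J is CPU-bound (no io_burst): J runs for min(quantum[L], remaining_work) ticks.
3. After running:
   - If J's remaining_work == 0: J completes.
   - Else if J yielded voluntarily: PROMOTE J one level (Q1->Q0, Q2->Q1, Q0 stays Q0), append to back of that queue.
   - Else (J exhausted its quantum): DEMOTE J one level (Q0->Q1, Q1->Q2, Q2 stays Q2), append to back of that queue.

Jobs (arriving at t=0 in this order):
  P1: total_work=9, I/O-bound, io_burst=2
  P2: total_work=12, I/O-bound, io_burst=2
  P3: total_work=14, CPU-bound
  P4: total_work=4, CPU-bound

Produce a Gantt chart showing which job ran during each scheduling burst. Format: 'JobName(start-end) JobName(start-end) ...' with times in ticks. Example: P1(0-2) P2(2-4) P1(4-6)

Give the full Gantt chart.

t=0-2: P1@Q0 runs 2, rem=7, I/O yield, promote→Q0. Q0=[P2,P3,P4,P1] Q1=[] Q2=[]
t=2-4: P2@Q0 runs 2, rem=10, I/O yield, promote→Q0. Q0=[P3,P4,P1,P2] Q1=[] Q2=[]
t=4-6: P3@Q0 runs 2, rem=12, quantum used, demote→Q1. Q0=[P4,P1,P2] Q1=[P3] Q2=[]
t=6-8: P4@Q0 runs 2, rem=2, quantum used, demote→Q1. Q0=[P1,P2] Q1=[P3,P4] Q2=[]
t=8-10: P1@Q0 runs 2, rem=5, I/O yield, promote→Q0. Q0=[P2,P1] Q1=[P3,P4] Q2=[]
t=10-12: P2@Q0 runs 2, rem=8, I/O yield, promote→Q0. Q0=[P1,P2] Q1=[P3,P4] Q2=[]
t=12-14: P1@Q0 runs 2, rem=3, I/O yield, promote→Q0. Q0=[P2,P1] Q1=[P3,P4] Q2=[]
t=14-16: P2@Q0 runs 2, rem=6, I/O yield, promote→Q0. Q0=[P1,P2] Q1=[P3,P4] Q2=[]
t=16-18: P1@Q0 runs 2, rem=1, I/O yield, promote→Q0. Q0=[P2,P1] Q1=[P3,P4] Q2=[]
t=18-20: P2@Q0 runs 2, rem=4, I/O yield, promote→Q0. Q0=[P1,P2] Q1=[P3,P4] Q2=[]
t=20-21: P1@Q0 runs 1, rem=0, completes. Q0=[P2] Q1=[P3,P4] Q2=[]
t=21-23: P2@Q0 runs 2, rem=2, I/O yield, promote→Q0. Q0=[P2] Q1=[P3,P4] Q2=[]
t=23-25: P2@Q0 runs 2, rem=0, completes. Q0=[] Q1=[P3,P4] Q2=[]
t=25-29: P3@Q1 runs 4, rem=8, quantum used, demote→Q2. Q0=[] Q1=[P4] Q2=[P3]
t=29-31: P4@Q1 runs 2, rem=0, completes. Q0=[] Q1=[] Q2=[P3]
t=31-39: P3@Q2 runs 8, rem=0, completes. Q0=[] Q1=[] Q2=[]

Answer: P1(0-2) P2(2-4) P3(4-6) P4(6-8) P1(8-10) P2(10-12) P1(12-14) P2(14-16) P1(16-18) P2(18-20) P1(20-21) P2(21-23) P2(23-25) P3(25-29) P4(29-31) P3(31-39)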